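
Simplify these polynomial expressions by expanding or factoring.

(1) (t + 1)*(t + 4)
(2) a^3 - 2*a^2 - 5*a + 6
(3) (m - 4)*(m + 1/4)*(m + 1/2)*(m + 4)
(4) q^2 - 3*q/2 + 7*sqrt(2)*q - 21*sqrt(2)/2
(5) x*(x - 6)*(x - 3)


(1) = t^2 + 5*t + 4
(2) = (a - 3)*(a - 1)*(a + 2)
(3) = m^4 + 3*m^3/4 - 127*m^2/8 - 12*m - 2
(4) = (q - 3/2)*(q + 7*sqrt(2))
(5) = x^3 - 9*x^2 + 18*x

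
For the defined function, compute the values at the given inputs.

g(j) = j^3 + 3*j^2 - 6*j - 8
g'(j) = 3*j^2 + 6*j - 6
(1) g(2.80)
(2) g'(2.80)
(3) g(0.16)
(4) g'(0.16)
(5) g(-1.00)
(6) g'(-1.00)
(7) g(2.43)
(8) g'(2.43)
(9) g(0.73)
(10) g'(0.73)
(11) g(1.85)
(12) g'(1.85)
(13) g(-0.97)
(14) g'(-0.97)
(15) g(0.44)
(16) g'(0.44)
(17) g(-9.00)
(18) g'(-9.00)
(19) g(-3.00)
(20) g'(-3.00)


(1) = 20.67
(2) = 34.32
(3) = -8.88
(4) = -4.96
(5) = 0.00
(6) = -9.00
(7) = 9.48
(8) = 26.29
(9) = -10.39
(10) = -0.02
(11) = -2.50
(12) = 15.37
(13) = -0.27
(14) = -9.00
(15) = -9.97
(16) = -2.78
(17) = -440.00
(18) = 183.00
(19) = 10.00
(20) = 3.00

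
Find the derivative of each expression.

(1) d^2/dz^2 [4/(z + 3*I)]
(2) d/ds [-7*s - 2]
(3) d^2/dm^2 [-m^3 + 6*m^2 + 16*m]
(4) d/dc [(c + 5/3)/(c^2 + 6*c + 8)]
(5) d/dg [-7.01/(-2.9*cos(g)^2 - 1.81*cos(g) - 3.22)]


(1) = 8/(z + 3*I)^3
(2) = -7
(3) = 12 - 6*m
(4) = (c^2 + 6*c - 2*(c + 3)*(3*c + 5)/3 + 8)/(c^2 + 6*c + 8)^2
(5) = (40.658*cos(g) + 12.6881)*sin(g)/(2.9*cos(g)^2 + 1.81*cos(g) + 3.22)^2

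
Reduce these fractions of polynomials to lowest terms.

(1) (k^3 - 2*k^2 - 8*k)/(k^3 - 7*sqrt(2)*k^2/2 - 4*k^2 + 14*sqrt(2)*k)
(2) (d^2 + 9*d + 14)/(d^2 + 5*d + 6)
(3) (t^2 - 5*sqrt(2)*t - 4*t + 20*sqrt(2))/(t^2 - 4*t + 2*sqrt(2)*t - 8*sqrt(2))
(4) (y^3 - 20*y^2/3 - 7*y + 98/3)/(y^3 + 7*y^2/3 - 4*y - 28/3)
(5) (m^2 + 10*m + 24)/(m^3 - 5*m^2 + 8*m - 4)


(1) = (2*k + 4)/(2*k - 7*sqrt(2))
(2) = (d + 7)/(d + 3)
(3) = (t - 5*sqrt(2))/(t + 2*sqrt(2))
(4) = (y - 7)/(y + 2)
(5) = (m^2 + 10*m + 24)/(m^3 - 5*m^2 + 8*m - 4)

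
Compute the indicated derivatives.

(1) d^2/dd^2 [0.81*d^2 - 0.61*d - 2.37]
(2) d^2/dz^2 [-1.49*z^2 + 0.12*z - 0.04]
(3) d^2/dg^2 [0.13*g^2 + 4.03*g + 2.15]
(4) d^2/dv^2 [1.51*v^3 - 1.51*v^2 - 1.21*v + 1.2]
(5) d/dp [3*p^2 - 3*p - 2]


(1) = 1.62000000000000
(2) = -2.98000000000000
(3) = 0.260000000000000
(4) = 9.06*v - 3.02
(5) = 6*p - 3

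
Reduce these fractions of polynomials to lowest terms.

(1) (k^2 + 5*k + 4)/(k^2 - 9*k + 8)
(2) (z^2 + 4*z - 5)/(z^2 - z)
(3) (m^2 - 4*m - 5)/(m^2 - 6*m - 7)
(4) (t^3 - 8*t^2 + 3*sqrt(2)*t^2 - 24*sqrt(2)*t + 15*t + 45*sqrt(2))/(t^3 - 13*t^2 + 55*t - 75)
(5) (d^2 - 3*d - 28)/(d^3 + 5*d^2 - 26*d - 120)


(1) = (k^2 + 5*k + 4)/(k^2 - 9*k + 8)
(2) = (z + 5)/z
(3) = (m - 5)/(m - 7)
(4) = (t + 3*sqrt(2))/(t - 5)
(5) = (d - 7)/(d^2 + d - 30)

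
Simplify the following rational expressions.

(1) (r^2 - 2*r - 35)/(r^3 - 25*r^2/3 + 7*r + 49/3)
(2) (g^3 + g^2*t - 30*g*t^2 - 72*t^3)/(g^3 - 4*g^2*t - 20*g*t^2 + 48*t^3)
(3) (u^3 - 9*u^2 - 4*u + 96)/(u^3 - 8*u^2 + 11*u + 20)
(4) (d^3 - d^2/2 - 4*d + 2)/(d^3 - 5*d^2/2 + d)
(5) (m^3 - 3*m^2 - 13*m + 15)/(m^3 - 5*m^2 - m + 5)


(1) = (3*r + 15)/(3*r^2 - 4*r - 7)
(2) = (-g - 3*t)/(-g + 2*t)
(3) = (u^2 - 5*u - 24)/(u^2 - 4*u - 5)
(4) = (d + 2)/d
(5) = (m + 3)/(m + 1)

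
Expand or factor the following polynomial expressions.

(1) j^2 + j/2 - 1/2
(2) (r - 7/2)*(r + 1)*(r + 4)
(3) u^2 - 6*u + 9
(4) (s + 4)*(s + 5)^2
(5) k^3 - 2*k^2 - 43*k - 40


(1) = (j - 1/2)*(j + 1)
(2) = r^3 + 3*r^2/2 - 27*r/2 - 14
(3) = (u - 3)^2
(4) = s^3 + 14*s^2 + 65*s + 100
(5) = (k - 8)*(k + 1)*(k + 5)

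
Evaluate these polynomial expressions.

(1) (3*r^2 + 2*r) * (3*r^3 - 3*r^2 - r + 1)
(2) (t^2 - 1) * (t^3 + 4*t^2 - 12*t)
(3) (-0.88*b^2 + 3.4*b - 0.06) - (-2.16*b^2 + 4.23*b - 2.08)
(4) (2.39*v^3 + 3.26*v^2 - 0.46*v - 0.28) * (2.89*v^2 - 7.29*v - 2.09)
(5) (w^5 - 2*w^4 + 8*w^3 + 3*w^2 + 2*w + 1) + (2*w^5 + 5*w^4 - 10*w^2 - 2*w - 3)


(1) = 9*r^5 - 3*r^4 - 9*r^3 + r^2 + 2*r
(2) = t^5 + 4*t^4 - 13*t^3 - 4*t^2 + 12*t
(3) = 1.28*b^2 - 0.83*b + 2.02
(4) = 6.9071*v^5 - 8.0017*v^4 - 30.0899*v^3 - 4.2692*v^2 + 3.0026*v + 0.5852
(5) = 3*w^5 + 3*w^4 + 8*w^3 - 7*w^2 - 2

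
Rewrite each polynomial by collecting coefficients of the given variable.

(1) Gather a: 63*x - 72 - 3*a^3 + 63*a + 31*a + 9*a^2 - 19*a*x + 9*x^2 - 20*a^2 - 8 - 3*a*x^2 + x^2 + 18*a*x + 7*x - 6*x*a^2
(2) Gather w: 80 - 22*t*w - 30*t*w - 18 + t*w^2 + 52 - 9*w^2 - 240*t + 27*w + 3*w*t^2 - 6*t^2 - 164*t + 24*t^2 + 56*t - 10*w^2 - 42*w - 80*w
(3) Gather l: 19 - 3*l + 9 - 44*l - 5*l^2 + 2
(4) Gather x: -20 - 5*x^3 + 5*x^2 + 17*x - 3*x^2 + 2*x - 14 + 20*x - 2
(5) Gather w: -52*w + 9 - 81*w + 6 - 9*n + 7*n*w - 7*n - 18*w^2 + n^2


(1) = -3*a^3 + a^2*(-6*x - 11) + a*(-3*x^2 - x + 94) + 10*x^2 + 70*x - 80
(2) = 18*t^2 - 348*t + w^2*(t - 19) + w*(3*t^2 - 52*t - 95) + 114
(3) = -5*l^2 - 47*l + 30
(4) = -5*x^3 + 2*x^2 + 39*x - 36
(5) = n^2 - 16*n - 18*w^2 + w*(7*n - 133) + 15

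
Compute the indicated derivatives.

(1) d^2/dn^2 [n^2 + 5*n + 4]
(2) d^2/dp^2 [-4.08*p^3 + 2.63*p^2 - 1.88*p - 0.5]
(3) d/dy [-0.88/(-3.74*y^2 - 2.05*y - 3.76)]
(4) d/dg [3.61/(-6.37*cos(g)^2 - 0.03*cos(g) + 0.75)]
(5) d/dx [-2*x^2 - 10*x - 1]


(1) = 2
(2) = 5.26 - 24.48*p
(3) = (-6.5824*y - 1.804)/(3.74*y^2 + 2.05*y + 3.76)^2
(4) = -(45.9914*cos(g) + 0.1083)*sin(g)/(6.37*cos(g)^2 + 0.03*cos(g) - 0.75)^2
(5) = -4*x - 10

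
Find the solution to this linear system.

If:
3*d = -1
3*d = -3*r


Then:
d = -1/3
r = 1/3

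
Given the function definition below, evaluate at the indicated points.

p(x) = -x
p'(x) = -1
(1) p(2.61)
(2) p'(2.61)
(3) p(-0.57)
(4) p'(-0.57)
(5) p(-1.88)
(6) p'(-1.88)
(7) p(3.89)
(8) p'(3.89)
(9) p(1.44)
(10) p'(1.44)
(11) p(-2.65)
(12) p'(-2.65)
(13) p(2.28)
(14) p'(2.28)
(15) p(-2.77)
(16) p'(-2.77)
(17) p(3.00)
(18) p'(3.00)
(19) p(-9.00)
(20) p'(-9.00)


(1) = -2.61
(2) = -1.00
(3) = 0.57
(4) = -1.00
(5) = 1.88
(6) = -1.00
(7) = -3.89
(8) = -1.00
(9) = -1.44
(10) = -1.00
(11) = 2.65
(12) = -1.00
(13) = -2.28
(14) = -1.00
(15) = 2.77
(16) = -1.00
(17) = -3.00
(18) = -1.00
(19) = 9.00
(20) = -1.00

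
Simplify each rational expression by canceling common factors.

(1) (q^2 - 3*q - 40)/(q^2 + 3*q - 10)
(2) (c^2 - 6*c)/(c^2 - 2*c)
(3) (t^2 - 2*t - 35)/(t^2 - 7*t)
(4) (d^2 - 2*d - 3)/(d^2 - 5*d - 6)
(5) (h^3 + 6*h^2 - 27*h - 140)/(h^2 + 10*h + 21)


(1) = (q - 8)/(q - 2)
(2) = (c - 6)/(c - 2)
(3) = (t + 5)/t
(4) = (d - 3)/(d - 6)
(5) = (h^2 - h - 20)/(h + 3)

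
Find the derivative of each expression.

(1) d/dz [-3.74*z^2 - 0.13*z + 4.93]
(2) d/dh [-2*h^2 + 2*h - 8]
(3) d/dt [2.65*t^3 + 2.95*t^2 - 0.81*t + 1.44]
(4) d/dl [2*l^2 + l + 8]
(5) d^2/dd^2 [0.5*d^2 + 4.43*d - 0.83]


(1) = -7.48*z - 0.13
(2) = 2 - 4*h
(3) = 7.95*t^2 + 5.9*t - 0.81
(4) = 4*l + 1
(5) = 1.00000000000000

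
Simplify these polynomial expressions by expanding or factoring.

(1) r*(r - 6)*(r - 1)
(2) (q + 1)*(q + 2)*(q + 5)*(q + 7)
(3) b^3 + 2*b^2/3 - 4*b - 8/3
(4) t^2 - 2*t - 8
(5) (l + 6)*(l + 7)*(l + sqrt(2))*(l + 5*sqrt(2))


(1) = r^3 - 7*r^2 + 6*r
(2) = q^4 + 15*q^3 + 73*q^2 + 129*q + 70
(3) = (b - 2)*(b + 2/3)*(b + 2)
(4) = (t - 4)*(t + 2)
(5) = l^4 + 6*sqrt(2)*l^3 + 13*l^3 + 52*l^2 + 78*sqrt(2)*l^2 + 130*l + 252*sqrt(2)*l + 420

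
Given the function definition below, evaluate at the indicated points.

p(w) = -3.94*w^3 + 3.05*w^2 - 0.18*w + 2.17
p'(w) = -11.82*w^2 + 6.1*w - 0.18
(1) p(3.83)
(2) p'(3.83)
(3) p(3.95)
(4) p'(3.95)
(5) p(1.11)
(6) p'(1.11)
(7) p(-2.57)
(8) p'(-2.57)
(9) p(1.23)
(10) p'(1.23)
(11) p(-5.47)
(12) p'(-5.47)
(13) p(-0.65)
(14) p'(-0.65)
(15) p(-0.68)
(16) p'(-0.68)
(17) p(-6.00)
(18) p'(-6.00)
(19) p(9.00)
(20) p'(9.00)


(1) = -175.14
(2) = -150.20
(3) = -193.78
(4) = -160.51
(5) = 0.34
(6) = -7.97
(7) = 89.66
(8) = -93.93
(9) = -0.77
(10) = -10.56
(11) = 739.26
(12) = -387.21
(13) = 4.66
(14) = -9.14
(15) = 4.94
(16) = -9.79
(17) = 964.09
(18) = -462.30
(19) = -2624.66
(20) = -902.70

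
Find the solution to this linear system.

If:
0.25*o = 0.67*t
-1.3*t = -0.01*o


Then:
o = 0.00
t = 0.00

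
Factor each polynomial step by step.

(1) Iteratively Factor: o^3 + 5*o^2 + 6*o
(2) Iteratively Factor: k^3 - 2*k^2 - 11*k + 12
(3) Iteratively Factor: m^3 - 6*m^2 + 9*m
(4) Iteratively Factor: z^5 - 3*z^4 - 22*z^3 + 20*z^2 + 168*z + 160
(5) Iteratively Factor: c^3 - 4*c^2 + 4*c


(1) = (o)*(o^2 + 5*o + 6) = o*(o + 3)*(o + 2)
(2) = (k + 3)*(k^2 - 5*k + 4) = (k - 4)*(k + 3)*(k - 1)
(3) = (m)*(m^2 - 6*m + 9) = m*(m - 3)*(m - 3)
(4) = (z - 4)*(z^4 + z^3 - 18*z^2 - 52*z - 40) = (z - 4)*(z + 2)*(z^3 - z^2 - 16*z - 20) = (z - 4)*(z + 2)^2*(z^2 - 3*z - 10) = (z - 4)*(z + 2)^3*(z - 5)
(5) = (c)*(c^2 - 4*c + 4) = c*(c - 2)*(c - 2)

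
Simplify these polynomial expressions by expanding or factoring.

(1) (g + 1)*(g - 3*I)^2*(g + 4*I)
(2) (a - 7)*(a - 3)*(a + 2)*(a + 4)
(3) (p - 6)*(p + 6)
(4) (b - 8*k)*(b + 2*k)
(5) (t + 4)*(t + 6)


(1) = g^4 + g^3 - 2*I*g^3 + 15*g^2 - 2*I*g^2 + 15*g - 36*I*g - 36*I
(2) = a^4 - 4*a^3 - 31*a^2 + 46*a + 168
(3) = p^2 - 36
(4) = b^2 - 6*b*k - 16*k^2
(5) = t^2 + 10*t + 24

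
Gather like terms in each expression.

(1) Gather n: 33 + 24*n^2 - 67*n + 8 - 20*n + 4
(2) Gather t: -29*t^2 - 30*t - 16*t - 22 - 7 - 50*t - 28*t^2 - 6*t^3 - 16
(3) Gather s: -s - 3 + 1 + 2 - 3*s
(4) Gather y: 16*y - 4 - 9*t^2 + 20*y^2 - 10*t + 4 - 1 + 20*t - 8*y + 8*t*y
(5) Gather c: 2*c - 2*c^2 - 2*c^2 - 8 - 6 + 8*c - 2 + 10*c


(1) = 24*n^2 - 87*n + 45
(2) = -6*t^3 - 57*t^2 - 96*t - 45
(3) = -4*s
(4) = -9*t^2 + 10*t + 20*y^2 + y*(8*t + 8) - 1
(5) = -4*c^2 + 20*c - 16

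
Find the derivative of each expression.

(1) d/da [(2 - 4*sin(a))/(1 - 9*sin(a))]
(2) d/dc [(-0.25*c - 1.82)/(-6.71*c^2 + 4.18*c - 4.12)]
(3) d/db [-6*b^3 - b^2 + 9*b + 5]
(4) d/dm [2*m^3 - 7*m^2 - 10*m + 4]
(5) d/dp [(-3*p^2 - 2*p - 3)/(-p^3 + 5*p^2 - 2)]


(1) = 14*cos(a)/(9*sin(a) - 1)^2
(2) = (-1.6775*c^2 - 24.4244*c + 8.6376)/(45.0241*c^4 - 56.0956*c^3 + 72.7628*c^2 - 34.4432*c + 16.9744)
(3) = -18*b^2 - 2*b + 9
(4) = 6*m^2 - 14*m - 10
(5) = (-3*p^4 - 4*p^3 + p^2 + 42*p + 4)/(p^6 - 10*p^5 + 25*p^4 + 4*p^3 - 20*p^2 + 4)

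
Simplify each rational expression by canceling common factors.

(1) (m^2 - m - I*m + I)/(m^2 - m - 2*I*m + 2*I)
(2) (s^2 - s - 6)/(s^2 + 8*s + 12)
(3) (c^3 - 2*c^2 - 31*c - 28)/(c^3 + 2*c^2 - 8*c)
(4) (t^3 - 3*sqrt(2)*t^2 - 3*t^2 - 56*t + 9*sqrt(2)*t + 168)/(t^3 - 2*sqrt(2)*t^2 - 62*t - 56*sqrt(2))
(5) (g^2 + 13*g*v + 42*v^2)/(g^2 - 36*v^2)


(1) = (m - I)/(m - 2*I)
(2) = (s - 3)/(s + 6)
(3) = (c^2 - 6*c - 7)/(c^2 - 2*c)
(4) = (t - 3)/(t + sqrt(2))
(5) = (-g - 7*v)/(-g + 6*v)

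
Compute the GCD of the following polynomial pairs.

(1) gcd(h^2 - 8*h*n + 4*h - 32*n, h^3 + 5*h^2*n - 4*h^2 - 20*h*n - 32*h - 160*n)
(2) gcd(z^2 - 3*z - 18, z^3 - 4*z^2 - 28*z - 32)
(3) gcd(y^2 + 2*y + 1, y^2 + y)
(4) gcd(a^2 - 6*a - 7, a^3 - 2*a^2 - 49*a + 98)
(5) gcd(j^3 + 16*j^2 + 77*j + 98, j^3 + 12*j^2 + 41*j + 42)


(1) = gcd((h + 4)*(h - 8*n), (h - 8)*(h + 4)*(h + 5*n)) = h + 4
(2) = gcd((z - 6)*(z + 3), (z - 8)*(z + 2)^2) = 1
(3) = y + 1
(4) = gcd((a - 7)*(a + 1), (a - 7)*(a - 2)*(a + 7)) = a - 7
(5) = j^2 + 9*j + 14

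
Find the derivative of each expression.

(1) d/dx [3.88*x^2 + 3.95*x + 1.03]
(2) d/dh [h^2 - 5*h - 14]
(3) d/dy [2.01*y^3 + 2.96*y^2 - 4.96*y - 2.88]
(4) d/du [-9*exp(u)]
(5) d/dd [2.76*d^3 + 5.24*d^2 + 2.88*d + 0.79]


(1) = 7.76*x + 3.95
(2) = 2*h - 5
(3) = 6.03*y^2 + 5.92*y - 4.96
(4) = -9*exp(u)
(5) = 8.28*d^2 + 10.48*d + 2.88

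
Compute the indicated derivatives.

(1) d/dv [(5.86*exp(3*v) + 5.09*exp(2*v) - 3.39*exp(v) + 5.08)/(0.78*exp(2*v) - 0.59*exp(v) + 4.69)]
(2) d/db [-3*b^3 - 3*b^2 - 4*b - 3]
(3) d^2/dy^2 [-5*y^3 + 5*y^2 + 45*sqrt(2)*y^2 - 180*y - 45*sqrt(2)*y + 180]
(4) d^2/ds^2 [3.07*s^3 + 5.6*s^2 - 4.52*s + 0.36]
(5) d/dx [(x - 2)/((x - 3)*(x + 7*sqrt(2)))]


(1) = (4.5708*exp(4*v) - 6.9148*exp(3*v) + 82.0913*exp(2*v) + 39.8194*exp(v) - 12.9019)*exp(v)/(0.6084*exp(4*v) - 0.9204*exp(3*v) + 7.6645*exp(2*v) - 5.5342*exp(v) + 21.9961)
(2) = -9*b^2 - 6*b - 4
(3) = -30*y + 10 + 90*sqrt(2)
(4) = 18.42*s + 11.2
(5) = ((2 - x)*(x - 3) + (2 - x)*(x + 7*sqrt(2)) + (x - 3)*(x + 7*sqrt(2)))/((x - 3)^2*(x + 7*sqrt(2))^2)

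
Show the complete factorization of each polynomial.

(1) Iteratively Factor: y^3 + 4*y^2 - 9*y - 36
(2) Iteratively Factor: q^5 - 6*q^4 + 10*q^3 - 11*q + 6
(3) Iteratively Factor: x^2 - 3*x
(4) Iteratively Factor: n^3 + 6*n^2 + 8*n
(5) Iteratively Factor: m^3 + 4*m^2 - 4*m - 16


(1) = (y + 3)*(y^2 + y - 12) = (y - 3)*(y + 3)*(y + 4)
(2) = (q - 2)*(q^4 - 4*q^3 + 2*q^2 + 4*q - 3) = (q - 2)*(q - 1)*(q^3 - 3*q^2 - q + 3) = (q - 3)*(q - 2)*(q - 1)*(q^2 - 1) = (q - 3)*(q - 2)*(q - 1)^2*(q + 1)
(3) = (x - 3)*(x)
(4) = (n + 4)*(n^2 + 2*n) = n*(n + 4)*(n + 2)
(5) = (m + 4)*(m^2 - 4) = (m - 2)*(m + 4)*(m + 2)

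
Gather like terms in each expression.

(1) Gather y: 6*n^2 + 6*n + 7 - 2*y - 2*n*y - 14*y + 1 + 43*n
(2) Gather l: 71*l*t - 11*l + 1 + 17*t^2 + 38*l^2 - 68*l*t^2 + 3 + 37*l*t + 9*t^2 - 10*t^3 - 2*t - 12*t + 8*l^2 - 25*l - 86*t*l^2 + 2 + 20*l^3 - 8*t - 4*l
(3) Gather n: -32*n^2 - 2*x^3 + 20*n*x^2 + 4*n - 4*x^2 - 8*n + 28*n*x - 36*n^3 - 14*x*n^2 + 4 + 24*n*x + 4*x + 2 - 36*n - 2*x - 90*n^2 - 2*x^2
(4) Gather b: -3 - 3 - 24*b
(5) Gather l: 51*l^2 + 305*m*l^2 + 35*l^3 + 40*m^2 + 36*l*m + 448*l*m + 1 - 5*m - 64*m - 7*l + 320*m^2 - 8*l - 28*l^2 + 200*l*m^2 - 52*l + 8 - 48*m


(1) = 6*n^2 + 49*n + y*(-2*n - 16) + 8
(2) = 20*l^3 + l^2*(46 - 86*t) + l*(-68*t^2 + 108*t - 40) - 10*t^3 + 26*t^2 - 22*t + 6
(3) = -36*n^3 + n^2*(-14*x - 122) + n*(20*x^2 + 52*x - 40) - 2*x^3 - 6*x^2 + 2*x + 6
(4) = -24*b - 6
(5) = 35*l^3 + l^2*(305*m + 23) + l*(200*m^2 + 484*m - 67) + 360*m^2 - 117*m + 9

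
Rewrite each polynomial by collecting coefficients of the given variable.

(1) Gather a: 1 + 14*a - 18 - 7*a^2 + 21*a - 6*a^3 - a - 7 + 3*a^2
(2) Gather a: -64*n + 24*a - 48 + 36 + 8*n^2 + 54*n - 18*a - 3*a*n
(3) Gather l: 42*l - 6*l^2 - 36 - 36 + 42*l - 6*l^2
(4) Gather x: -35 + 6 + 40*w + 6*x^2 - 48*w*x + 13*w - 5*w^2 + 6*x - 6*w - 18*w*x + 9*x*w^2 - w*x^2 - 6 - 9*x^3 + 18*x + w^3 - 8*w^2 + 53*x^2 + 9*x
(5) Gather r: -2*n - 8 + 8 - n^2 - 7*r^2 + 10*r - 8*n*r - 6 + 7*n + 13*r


(1) = -6*a^3 - 4*a^2 + 34*a - 24
(2) = a*(6 - 3*n) + 8*n^2 - 10*n - 12
(3) = -12*l^2 + 84*l - 72
(4) = w^3 - 13*w^2 + 47*w - 9*x^3 + x^2*(59 - w) + x*(9*w^2 - 66*w + 33) - 35
(5) = -n^2 + 5*n - 7*r^2 + r*(23 - 8*n) - 6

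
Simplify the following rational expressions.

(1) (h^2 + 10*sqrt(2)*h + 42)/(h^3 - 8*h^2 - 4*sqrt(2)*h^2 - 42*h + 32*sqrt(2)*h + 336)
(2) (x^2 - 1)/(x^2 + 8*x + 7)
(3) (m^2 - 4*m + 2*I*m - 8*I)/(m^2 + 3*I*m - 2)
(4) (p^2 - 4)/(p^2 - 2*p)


(1) = (h + 7*sqrt(2))/(h^2 + h*(-7*sqrt(2) - 8) + 56*sqrt(2))
(2) = (x - 1)/(x + 7)
(3) = (m - 4)/(m + I)
(4) = (p + 2)/p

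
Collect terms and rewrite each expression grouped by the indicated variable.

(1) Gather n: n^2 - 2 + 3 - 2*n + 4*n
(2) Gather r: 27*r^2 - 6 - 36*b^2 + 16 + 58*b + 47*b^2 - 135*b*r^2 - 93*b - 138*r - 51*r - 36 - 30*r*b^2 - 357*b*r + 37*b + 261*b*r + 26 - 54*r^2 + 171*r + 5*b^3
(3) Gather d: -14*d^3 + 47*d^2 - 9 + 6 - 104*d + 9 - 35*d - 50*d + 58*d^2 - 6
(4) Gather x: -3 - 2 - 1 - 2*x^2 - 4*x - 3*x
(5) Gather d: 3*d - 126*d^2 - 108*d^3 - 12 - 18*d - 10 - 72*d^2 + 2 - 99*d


(1) = n^2 + 2*n + 1
(2) = 5*b^3 + 11*b^2 + 2*b + r^2*(-135*b - 27) + r*(-30*b^2 - 96*b - 18)
(3) = -14*d^3 + 105*d^2 - 189*d
(4) = -2*x^2 - 7*x - 6
(5) = -108*d^3 - 198*d^2 - 114*d - 20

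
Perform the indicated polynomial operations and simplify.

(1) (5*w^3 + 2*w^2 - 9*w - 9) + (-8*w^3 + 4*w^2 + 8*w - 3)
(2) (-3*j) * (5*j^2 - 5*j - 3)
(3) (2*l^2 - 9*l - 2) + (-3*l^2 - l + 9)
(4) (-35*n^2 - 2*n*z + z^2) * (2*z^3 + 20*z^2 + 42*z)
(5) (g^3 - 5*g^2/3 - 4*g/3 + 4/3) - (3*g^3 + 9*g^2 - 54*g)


(1) = -3*w^3 + 6*w^2 - w - 12
(2) = -15*j^3 + 15*j^2 + 9*j
(3) = -l^2 - 10*l + 7
(4) = -70*n^2*z^3 - 700*n^2*z^2 - 1470*n^2*z - 4*n*z^4 - 40*n*z^3 - 84*n*z^2 + 2*z^5 + 20*z^4 + 42*z^3
(5) = -2*g^3 - 32*g^2/3 + 158*g/3 + 4/3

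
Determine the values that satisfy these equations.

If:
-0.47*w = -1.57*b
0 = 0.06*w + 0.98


Then:
b = -4.89
w = -16.33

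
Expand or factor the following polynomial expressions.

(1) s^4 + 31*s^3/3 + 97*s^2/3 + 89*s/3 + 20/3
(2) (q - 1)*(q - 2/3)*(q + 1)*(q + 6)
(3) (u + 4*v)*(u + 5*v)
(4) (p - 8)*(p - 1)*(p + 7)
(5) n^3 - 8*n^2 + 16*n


(1) = (s + 1/3)*(s + 1)*(s + 4)*(s + 5)
(2) = q^4 + 16*q^3/3 - 5*q^2 - 16*q/3 + 4
(3) = u^2 + 9*u*v + 20*v^2
(4) = p^3 - 2*p^2 - 55*p + 56
(5) = n*(n - 4)^2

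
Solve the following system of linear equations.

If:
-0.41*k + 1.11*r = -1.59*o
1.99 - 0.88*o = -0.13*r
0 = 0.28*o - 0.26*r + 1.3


Then:
k = 37.77
o = 3.57
r = 8.84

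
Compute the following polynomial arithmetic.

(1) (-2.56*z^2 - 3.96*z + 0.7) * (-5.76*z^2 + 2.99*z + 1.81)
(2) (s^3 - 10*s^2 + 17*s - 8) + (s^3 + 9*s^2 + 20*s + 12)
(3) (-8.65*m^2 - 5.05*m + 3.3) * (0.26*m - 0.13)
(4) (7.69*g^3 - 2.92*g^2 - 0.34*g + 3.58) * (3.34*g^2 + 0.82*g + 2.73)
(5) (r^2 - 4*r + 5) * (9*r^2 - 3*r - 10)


(1) = 14.7456*z^4 + 15.1552*z^3 - 20.506*z^2 - 5.0746*z + 1.267
(2) = 2*s^3 - s^2 + 37*s + 4
(3) = -2.249*m^3 - 0.1885*m^2 + 1.5145*m - 0.429
(4) = 25.6846*g^5 - 3.447*g^4 + 17.4637*g^3 + 3.7068*g^2 + 2.0074*g + 9.7734
(5) = 9*r^4 - 39*r^3 + 47*r^2 + 25*r - 50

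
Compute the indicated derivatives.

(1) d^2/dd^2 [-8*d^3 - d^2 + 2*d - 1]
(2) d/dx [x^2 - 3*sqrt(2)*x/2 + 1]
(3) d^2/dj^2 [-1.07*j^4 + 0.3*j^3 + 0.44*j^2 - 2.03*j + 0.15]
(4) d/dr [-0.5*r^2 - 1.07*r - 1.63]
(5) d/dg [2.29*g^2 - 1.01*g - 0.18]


(1) = -48*d - 2
(2) = 2*x - 3*sqrt(2)/2
(3) = -12.84*j^2 + 1.8*j + 0.88
(4) = -1.0*r - 1.07
(5) = 4.58*g - 1.01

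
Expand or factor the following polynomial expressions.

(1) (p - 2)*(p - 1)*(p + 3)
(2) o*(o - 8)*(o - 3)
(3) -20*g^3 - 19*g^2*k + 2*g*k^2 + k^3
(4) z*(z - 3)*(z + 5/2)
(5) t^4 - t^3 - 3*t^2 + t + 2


(1) = p^3 - 7*p + 6
(2) = o^3 - 11*o^2 + 24*o
(3) = (-4*g + k)*(g + k)*(5*g + k)
(4) = z^3 - z^2/2 - 15*z/2
(5) = (t - 2)*(t - 1)*(t + 1)^2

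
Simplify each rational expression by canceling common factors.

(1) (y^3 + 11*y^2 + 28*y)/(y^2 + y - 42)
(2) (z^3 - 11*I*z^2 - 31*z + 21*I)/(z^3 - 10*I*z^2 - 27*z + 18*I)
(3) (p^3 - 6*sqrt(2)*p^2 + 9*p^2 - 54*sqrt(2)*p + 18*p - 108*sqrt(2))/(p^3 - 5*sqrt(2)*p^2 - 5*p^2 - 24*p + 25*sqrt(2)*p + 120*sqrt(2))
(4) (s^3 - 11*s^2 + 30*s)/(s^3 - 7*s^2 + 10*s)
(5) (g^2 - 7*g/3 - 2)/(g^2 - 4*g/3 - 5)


(1) = (y^2 + 4*y)/(y - 6)
(2) = (z - 7*I)/(z - 6*I)
(3) = (p^2 + p*(6 - 6*sqrt(2)) - 36*sqrt(2))/(p^2 + p*(-8 - 5*sqrt(2)) + 40*sqrt(2))
(4) = (s - 6)/(s - 2)
(5) = (3*g + 2)/(3*g + 5)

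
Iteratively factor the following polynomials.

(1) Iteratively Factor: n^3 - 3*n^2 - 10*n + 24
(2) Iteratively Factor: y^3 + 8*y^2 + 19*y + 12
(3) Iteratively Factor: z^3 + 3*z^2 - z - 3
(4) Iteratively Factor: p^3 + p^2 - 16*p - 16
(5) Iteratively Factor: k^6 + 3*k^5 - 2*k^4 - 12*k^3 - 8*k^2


(1) = (n - 2)*(n^2 - n - 12) = (n - 2)*(n + 3)*(n - 4)
(2) = (y + 4)*(y^2 + 4*y + 3) = (y + 3)*(y + 4)*(y + 1)
(3) = (z + 1)*(z^2 + 2*z - 3) = (z - 1)*(z + 1)*(z + 3)
(4) = (p + 4)*(p^2 - 3*p - 4) = (p + 1)*(p + 4)*(p - 4)
(5) = (k + 2)*(k^5 + k^4 - 4*k^3 - 4*k^2) = k*(k + 2)*(k^4 + k^3 - 4*k^2 - 4*k) = k*(k + 1)*(k + 2)*(k^3 - 4*k) = k^2*(k + 1)*(k + 2)*(k^2 - 4) = k^2*(k + 1)*(k + 2)^2*(k - 2)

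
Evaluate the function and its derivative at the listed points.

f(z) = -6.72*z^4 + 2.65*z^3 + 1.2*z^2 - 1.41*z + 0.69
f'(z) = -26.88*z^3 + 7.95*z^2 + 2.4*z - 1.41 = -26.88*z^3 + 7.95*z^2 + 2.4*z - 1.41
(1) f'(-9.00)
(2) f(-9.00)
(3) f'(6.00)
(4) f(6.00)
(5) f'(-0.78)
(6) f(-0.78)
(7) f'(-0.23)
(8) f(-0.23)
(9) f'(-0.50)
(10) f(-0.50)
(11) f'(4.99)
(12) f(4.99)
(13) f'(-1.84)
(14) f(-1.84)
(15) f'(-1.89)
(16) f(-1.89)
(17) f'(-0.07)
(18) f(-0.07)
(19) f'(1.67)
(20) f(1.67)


(1) = 20216.46
(2) = -45911.19
(3) = -5506.89
(4) = -8101.29
(5) = 14.31
(6) = -1.23
(7) = -1.21
(8) = 1.03
(9) = 2.74
(10) = 0.94
(11) = -3131.36
(12) = -3813.70
(13) = 188.54
(14) = -86.19
(15) = 203.93
(16) = -96.00
(17) = -1.53
(18) = 0.79
(19) = -100.42
(20) = -38.24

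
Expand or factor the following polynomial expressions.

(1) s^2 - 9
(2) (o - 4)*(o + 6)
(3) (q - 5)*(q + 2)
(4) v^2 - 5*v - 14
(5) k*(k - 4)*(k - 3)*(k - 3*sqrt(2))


(1) = (s - 3)*(s + 3)
(2) = o^2 + 2*o - 24
(3) = q^2 - 3*q - 10
(4) = (v - 7)*(v + 2)
(5) = k^4 - 7*k^3 - 3*sqrt(2)*k^3 + 12*k^2 + 21*sqrt(2)*k^2 - 36*sqrt(2)*k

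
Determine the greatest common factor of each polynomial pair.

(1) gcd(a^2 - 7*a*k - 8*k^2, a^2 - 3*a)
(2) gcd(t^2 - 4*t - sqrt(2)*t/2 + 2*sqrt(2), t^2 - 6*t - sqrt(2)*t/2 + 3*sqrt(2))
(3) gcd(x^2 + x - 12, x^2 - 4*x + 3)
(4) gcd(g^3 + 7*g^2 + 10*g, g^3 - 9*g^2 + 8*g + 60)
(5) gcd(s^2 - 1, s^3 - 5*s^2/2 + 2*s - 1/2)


(1) = 1
(2) = t - sqrt(2)/2
(3) = gcd((x - 3)*(x + 4), (x - 3)*(x - 1)) = x - 3
(4) = gcd(g*(g + 2)*(g + 5), (g - 6)*(g - 5)*(g + 2)) = g + 2
(5) = gcd((s - 1)*(s + 1), (s - 1)^2*(s - 1/2)) = s - 1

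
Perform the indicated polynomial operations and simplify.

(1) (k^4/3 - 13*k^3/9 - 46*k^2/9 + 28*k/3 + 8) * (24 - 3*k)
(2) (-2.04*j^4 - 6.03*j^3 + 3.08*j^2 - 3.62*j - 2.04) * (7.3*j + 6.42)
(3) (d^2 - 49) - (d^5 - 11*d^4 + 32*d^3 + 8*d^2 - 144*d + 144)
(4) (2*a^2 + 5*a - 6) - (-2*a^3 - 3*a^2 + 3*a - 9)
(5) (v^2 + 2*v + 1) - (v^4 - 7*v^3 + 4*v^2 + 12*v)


(1) = -k^5 + 37*k^4/3 - 58*k^3/3 - 452*k^2/3 + 200*k + 192
(2) = -14.892*j^5 - 57.1158*j^4 - 16.2286*j^3 - 6.6524*j^2 - 38.1324*j - 13.0968
(3) = -d^5 + 11*d^4 - 32*d^3 - 7*d^2 + 144*d - 193
(4) = 2*a^3 + 5*a^2 + 2*a + 3
(5) = -v^4 + 7*v^3 - 3*v^2 - 10*v + 1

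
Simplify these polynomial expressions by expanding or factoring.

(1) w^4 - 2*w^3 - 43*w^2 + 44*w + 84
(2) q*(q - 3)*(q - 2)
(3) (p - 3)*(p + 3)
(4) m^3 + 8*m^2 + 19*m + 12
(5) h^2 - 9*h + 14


(1) = (w - 7)*(w - 2)*(w + 1)*(w + 6)
(2) = q^3 - 5*q^2 + 6*q
(3) = p^2 - 9
(4) = (m + 1)*(m + 3)*(m + 4)
(5) = (h - 7)*(h - 2)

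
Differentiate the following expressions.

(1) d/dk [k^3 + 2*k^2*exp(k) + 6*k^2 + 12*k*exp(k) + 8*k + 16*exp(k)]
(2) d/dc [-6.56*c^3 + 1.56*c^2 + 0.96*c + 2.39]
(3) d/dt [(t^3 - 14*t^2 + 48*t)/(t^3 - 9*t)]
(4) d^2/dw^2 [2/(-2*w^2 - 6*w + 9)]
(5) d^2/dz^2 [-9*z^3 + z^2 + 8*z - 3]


(1) = 2*k^2*exp(k) + 3*k^2 + 16*k*exp(k) + 12*k + 28*exp(k) + 8
(2) = -19.68*c^2 + 3.12*c + 0.96
(3) = 2*(7*t^2 - 57*t + 63)/(t^4 - 18*t^2 + 81)
(4) = 8*(2*w^2 + 6*w - 2*(2*w + 3)^2 - 9)/(2*w^2 + 6*w - 9)^3
(5) = 2 - 54*z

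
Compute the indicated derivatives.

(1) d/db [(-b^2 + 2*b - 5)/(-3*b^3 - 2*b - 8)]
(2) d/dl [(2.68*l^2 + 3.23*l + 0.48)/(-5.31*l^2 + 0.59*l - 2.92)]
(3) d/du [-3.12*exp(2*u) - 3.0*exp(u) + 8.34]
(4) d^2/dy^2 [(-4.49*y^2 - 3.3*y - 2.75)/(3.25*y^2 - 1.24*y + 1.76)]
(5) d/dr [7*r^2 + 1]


(1) = (2*(b - 1)*(3*b^3 + 2*b + 8) - (9*b^2 + 2)*(b^2 - 2*b + 5))/(3*b^3 + 2*b + 8)^2
(2) = (18.7325*l^2 - 10.5536*l - 9.7148)/(28.1961*l^4 - 6.2658*l^3 + 31.3585*l^2 - 3.4456*l + 8.5264)
(3) = (-6.24*exp(u) - 3.0)*exp(u)
(4) = (-105.9019*y^3 - 20.18445*y^2 + 179.751*y - 19.217088)/(34.328125*y^6 - 39.2925*y^5 + 70.7616*y^4 - 44.463424*y^3 + 38.320128*y^2 - 11.523072*y + 5.451776)
(5) = 14*r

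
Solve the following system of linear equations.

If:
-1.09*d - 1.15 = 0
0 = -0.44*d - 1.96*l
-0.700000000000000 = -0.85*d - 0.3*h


Then:
d = -1.06
h = 5.32
l = 0.24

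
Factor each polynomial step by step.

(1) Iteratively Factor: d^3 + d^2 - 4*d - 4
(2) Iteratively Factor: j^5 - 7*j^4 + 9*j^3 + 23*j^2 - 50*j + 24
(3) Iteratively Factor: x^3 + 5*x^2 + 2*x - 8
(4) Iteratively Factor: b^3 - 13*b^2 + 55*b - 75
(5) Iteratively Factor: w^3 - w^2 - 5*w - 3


(1) = (d - 2)*(d^2 + 3*d + 2) = (d - 2)*(d + 1)*(d + 2)
(2) = (j - 3)*(j^4 - 4*j^3 - 3*j^2 + 14*j - 8) = (j - 3)*(j - 1)*(j^3 - 3*j^2 - 6*j + 8) = (j - 3)*(j - 1)*(j + 2)*(j^2 - 5*j + 4) = (j - 3)*(j - 1)^2*(j + 2)*(j - 4)
(3) = (x - 1)*(x^2 + 6*x + 8) = (x - 1)*(x + 2)*(x + 4)
(4) = (b - 5)*(b^2 - 8*b + 15) = (b - 5)^2*(b - 3)
(5) = (w - 3)*(w^2 + 2*w + 1) = (w - 3)*(w + 1)*(w + 1)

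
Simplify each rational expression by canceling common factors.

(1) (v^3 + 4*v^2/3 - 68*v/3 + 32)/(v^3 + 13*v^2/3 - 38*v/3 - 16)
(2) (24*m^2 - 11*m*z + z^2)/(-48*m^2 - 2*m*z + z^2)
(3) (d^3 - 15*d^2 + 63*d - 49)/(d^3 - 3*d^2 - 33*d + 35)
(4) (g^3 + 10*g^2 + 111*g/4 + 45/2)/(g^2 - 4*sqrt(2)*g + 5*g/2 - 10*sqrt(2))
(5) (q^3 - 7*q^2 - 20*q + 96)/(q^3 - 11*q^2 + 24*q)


(1) = (v - 2)/(v + 1)
(2) = (-3*m + z)/(6*m + z)
(3) = (d - 7)/(d + 5)
(4) = (8*g^2 + 60*g + 72)/(8*g - 32*sqrt(2))
(5) = (q + 4)/q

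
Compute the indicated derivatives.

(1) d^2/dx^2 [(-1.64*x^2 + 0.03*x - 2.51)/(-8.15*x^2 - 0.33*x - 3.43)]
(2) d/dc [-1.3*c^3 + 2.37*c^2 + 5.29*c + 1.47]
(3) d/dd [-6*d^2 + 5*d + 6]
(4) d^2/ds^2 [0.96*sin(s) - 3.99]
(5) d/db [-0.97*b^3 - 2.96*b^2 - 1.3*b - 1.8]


(1) = (-12.80691*x^3 + 725.25057*x^2 + 45.53568*x - 101.128126)/(541.343375*x^6 + 65.758275*x^5 + 686.15013*x^4 + 55.385847*x^3 + 288.772386*x^2 + 11.647251*x + 40.353607)
(2) = -3.9*c^2 + 4.74*c + 5.29
(3) = 5 - 12*d
(4) = -0.96*sin(s)
(5) = -2.91*b^2 - 5.92*b - 1.3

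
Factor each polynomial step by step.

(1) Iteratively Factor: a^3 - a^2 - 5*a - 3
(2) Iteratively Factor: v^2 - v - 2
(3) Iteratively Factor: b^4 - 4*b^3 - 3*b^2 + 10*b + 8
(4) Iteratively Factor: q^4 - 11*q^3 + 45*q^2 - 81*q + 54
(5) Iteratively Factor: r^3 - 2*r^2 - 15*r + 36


(1) = (a + 1)*(a^2 - 2*a - 3) = (a - 3)*(a + 1)*(a + 1)
(2) = (v - 2)*(v + 1)
(3) = (b + 1)*(b^3 - 5*b^2 + 2*b + 8) = (b - 2)*(b + 1)*(b^2 - 3*b - 4) = (b - 2)*(b + 1)^2*(b - 4)
(4) = (q - 3)*(q^3 - 8*q^2 + 21*q - 18) = (q - 3)^2*(q^2 - 5*q + 6) = (q - 3)^3*(q - 2)
(5) = (r + 4)*(r^2 - 6*r + 9) = (r - 3)*(r + 4)*(r - 3)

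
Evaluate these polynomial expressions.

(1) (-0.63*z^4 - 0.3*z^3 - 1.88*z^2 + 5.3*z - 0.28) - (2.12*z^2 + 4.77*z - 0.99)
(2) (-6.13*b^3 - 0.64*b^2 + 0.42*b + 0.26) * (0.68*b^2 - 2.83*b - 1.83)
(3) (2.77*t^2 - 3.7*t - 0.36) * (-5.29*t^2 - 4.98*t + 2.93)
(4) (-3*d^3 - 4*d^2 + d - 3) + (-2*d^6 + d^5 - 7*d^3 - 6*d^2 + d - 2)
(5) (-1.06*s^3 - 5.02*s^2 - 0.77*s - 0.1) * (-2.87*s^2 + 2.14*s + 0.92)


(1) = -0.63*z^4 - 0.3*z^3 - 4.0*z^2 + 0.53*z + 0.71
(2) = -4.1684*b^5 + 16.9127*b^4 + 13.3147*b^3 + 0.1594*b^2 - 1.5044*b - 0.4758
(3) = -14.6533*t^4 + 5.7784*t^3 + 28.4465*t^2 - 9.0482*t - 1.0548
(4) = -2*d^6 + d^5 - 10*d^3 - 10*d^2 + 2*d - 5
(5) = 3.0422*s^5 + 12.139*s^4 - 9.5081*s^3 - 5.9792*s^2 - 0.9224*s - 0.092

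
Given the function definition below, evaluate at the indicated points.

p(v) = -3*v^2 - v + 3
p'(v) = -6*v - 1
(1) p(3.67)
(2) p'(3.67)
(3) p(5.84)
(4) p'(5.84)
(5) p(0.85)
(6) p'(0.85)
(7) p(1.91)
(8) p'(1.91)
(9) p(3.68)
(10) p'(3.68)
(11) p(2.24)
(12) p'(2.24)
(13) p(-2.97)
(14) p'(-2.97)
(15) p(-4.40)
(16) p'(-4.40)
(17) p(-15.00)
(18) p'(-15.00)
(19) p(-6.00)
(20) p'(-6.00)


(1) = -41.08
(2) = -23.02
(3) = -105.16
(4) = -36.04
(5) = -0.02
(6) = -6.10
(7) = -9.85
(8) = -12.46
(9) = -41.31
(10) = -23.08
(11) = -14.29
(12) = -14.44
(13) = -20.49
(14) = 16.82
(15) = -50.68
(16) = 25.40
(17) = -657.00
(18) = 89.00
(19) = -99.00
(20) = 35.00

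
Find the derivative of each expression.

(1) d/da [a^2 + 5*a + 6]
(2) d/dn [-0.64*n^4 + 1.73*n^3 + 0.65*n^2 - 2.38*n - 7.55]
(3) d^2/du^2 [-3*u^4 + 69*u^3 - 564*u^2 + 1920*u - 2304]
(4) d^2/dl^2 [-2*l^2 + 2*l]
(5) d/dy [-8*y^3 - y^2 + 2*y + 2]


(1) = 2*a + 5
(2) = -2.56*n^3 + 5.19*n^2 + 1.3*n - 2.38
(3) = -36*u^2 + 414*u - 1128
(4) = -4
(5) = -24*y^2 - 2*y + 2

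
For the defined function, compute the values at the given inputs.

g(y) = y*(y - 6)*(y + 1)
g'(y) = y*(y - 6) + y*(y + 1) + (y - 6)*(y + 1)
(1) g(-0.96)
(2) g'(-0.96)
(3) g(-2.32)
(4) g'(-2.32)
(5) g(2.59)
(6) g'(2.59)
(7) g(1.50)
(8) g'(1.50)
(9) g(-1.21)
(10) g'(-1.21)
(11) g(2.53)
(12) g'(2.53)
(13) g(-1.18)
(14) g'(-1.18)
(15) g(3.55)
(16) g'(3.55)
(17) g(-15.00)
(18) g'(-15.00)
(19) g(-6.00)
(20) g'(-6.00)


(1) = 0.27
(2) = 6.36
(3) = -25.48
(4) = 33.35
(5) = -31.71
(6) = -11.78
(7) = -16.88
(8) = -14.25
(9) = -1.83
(10) = 10.49
(11) = -30.99
(12) = -12.10
(13) = -1.53
(14) = 9.98
(15) = -39.57
(16) = -3.69
(17) = -4410.00
(18) = 819.00
(19) = -360.00
(20) = 162.00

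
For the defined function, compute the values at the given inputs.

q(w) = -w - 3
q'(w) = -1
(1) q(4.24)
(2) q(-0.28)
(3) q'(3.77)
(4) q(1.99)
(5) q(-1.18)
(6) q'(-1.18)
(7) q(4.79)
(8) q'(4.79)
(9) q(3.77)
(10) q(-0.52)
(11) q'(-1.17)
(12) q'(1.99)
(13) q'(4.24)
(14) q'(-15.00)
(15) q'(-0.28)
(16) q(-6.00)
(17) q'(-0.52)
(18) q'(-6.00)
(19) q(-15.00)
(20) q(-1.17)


(1) = -7.24
(2) = -2.72
(3) = -1.00
(4) = -4.99
(5) = -1.82
(6) = -1.00
(7) = -7.79
(8) = -1.00
(9) = -6.77
(10) = -2.48
(11) = -1.00
(12) = -1.00
(13) = -1.00
(14) = -1.00
(15) = -1.00
(16) = 3.00
(17) = -1.00
(18) = -1.00
(19) = 12.00
(20) = -1.83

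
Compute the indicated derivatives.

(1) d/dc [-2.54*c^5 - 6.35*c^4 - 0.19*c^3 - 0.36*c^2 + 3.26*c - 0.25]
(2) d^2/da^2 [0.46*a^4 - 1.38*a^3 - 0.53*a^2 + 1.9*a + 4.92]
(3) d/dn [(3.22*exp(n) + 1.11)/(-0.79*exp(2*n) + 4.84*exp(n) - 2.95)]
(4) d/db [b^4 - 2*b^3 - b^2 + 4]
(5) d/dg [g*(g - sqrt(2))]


(1) = -12.7*c^4 - 25.4*c^3 - 0.57*c^2 - 0.72*c + 3.26
(2) = 5.52*a^2 - 8.28*a - 1.06
(3) = (2.5438*exp(2*n) + 1.7538*exp(n) - 14.8714)*exp(n)/(0.6241*exp(4*n) - 7.6472*exp(3*n) + 28.0866*exp(2*n) - 28.556*exp(n) + 8.7025)
(4) = 2*b*(2*b^2 - 3*b - 1)
(5) = 2*g - sqrt(2)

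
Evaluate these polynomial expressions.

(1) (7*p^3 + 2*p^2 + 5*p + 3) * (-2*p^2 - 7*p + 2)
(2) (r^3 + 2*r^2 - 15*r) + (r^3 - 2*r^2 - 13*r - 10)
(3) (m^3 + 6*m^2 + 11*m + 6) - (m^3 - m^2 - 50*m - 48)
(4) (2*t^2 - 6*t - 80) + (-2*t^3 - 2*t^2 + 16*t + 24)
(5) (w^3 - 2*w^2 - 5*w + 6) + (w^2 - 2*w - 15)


(1) = -14*p^5 - 53*p^4 - 10*p^3 - 37*p^2 - 11*p + 6
(2) = 2*r^3 - 28*r - 10
(3) = 7*m^2 + 61*m + 54
(4) = -2*t^3 + 10*t - 56
(5) = w^3 - w^2 - 7*w - 9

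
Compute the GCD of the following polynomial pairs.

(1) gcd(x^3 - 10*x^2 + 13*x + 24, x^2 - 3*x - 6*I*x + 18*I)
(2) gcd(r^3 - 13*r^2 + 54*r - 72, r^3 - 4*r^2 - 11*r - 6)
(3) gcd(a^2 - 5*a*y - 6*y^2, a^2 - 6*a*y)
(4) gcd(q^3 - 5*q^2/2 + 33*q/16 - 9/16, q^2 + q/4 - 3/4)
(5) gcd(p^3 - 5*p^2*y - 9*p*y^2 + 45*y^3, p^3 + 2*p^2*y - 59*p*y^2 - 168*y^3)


(1) = gcd((x - 8)*(x - 3)*(x + 1), (x - 3)*(x - 6*I)) = x - 3
(2) = r - 6
(3) = gcd((a - 6*y)*(a + y), a*(a - 6*y)) = -a + 6*y
(4) = q - 3/4
(5) = p + 3*y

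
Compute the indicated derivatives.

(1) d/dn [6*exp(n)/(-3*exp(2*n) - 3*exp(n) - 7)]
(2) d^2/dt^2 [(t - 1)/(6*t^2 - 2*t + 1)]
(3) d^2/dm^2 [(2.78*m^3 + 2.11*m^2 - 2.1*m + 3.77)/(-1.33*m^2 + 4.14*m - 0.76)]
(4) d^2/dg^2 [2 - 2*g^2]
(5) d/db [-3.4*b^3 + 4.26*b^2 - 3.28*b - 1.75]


(1) = (18*exp(2*n) - 42)*exp(n)/(9*exp(4*n) + 18*exp(3*n) + 51*exp(2*n) + 42*exp(n) + 49)
(2) = 4*((4 - 9*t)*(6*t^2 - 2*t + 1) + 2*(t - 1)*(6*t - 1)^2)/(6*t^2 - 2*t + 1)^3
(3) = (-105.482912*m^3 + 25.266162*m^2 + 102.179796*m - 110.833744)/(2.352637*m^6 - 21.969738*m^5 + 72.420096*m^4 - 96.066216*m^3 + 41.382912*m^2 - 7.173792*m + 0.438976)
(4) = -4
(5) = -10.2*b^2 + 8.52*b - 3.28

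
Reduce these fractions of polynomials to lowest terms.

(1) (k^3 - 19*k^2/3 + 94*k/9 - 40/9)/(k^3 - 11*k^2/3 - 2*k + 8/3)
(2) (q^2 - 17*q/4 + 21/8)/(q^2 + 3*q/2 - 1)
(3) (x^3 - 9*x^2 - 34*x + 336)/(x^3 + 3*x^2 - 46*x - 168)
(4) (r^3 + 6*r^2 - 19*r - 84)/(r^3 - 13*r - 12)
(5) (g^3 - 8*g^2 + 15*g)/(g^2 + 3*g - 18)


(1) = (3*k - 5)/(3*k + 3)
(2) = (8*q^2 - 34*q + 21)/(8*q^2 + 12*q - 8)
(3) = (x - 8)/(x + 4)
(4) = (r + 7)/(r + 1)
(5) = (g^2 - 5*g)/(g + 6)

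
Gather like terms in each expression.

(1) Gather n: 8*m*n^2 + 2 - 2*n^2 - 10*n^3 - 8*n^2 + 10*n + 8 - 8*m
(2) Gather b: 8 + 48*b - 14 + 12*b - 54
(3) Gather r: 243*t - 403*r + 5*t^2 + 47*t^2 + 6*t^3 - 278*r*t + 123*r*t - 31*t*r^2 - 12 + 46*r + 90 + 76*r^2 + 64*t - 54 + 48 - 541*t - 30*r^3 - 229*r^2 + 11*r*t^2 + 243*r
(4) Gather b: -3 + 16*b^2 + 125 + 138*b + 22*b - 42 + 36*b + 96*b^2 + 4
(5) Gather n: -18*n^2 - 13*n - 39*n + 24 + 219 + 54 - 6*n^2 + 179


(1) = -8*m - 10*n^3 + n^2*(8*m - 10) + 10*n + 10
(2) = 60*b - 60
(3) = -30*r^3 + r^2*(-31*t - 153) + r*(11*t^2 - 155*t - 114) + 6*t^3 + 52*t^2 - 234*t + 72
(4) = 112*b^2 + 196*b + 84
(5) = -24*n^2 - 52*n + 476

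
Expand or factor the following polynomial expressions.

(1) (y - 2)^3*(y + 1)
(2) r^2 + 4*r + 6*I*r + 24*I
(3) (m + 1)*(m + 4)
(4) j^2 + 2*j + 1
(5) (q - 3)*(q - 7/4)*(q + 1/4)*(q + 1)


(1) = y^4 - 5*y^3 + 6*y^2 + 4*y - 8
(2) = (r + 4)*(r + 6*I)
(3) = m^2 + 5*m + 4
(4) = (j + 1)^2
(5) = q^4 - 7*q^3/2 - 7*q^2/16 + 43*q/8 + 21/16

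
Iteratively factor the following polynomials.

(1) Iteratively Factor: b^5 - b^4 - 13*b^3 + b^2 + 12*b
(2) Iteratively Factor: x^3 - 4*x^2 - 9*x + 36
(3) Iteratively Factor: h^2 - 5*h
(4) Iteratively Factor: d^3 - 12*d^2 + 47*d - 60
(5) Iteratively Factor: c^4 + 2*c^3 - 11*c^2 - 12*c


(1) = (b + 1)*(b^4 - 2*b^3 - 11*b^2 + 12*b) = (b - 1)*(b + 1)*(b^3 - b^2 - 12*b) = b*(b - 1)*(b + 1)*(b^2 - b - 12) = b*(b - 4)*(b - 1)*(b + 1)*(b + 3)
(2) = (x - 4)*(x^2 - 9) = (x - 4)*(x - 3)*(x + 3)
(3) = (h - 5)*(h)
(4) = (d - 5)*(d^2 - 7*d + 12) = (d - 5)*(d - 4)*(d - 3)
(5) = (c - 3)*(c^3 + 5*c^2 + 4*c) = c*(c - 3)*(c^2 + 5*c + 4) = c*(c - 3)*(c + 1)*(c + 4)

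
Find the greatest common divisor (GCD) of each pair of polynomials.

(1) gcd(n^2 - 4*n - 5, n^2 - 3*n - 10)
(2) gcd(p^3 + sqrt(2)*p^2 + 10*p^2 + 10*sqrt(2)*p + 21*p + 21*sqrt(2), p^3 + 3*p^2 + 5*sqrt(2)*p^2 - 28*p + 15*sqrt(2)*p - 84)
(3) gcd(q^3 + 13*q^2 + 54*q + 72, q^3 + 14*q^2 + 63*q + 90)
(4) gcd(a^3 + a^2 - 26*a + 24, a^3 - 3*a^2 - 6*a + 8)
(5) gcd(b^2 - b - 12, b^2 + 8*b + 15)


(1) = n - 5
(2) = gcd((p + 3)*(p + 7)*(p + sqrt(2)), (p + 3)*(p - 2*sqrt(2))*(p + 7*sqrt(2))) = p + 3
(3) = gcd((q + 3)*(q + 4)*(q + 6), (q + 3)*(q + 5)*(q + 6)) = q^2 + 9*q + 18
(4) = a^2 - 5*a + 4
(5) = gcd((b - 4)*(b + 3), (b + 3)*(b + 5)) = b + 3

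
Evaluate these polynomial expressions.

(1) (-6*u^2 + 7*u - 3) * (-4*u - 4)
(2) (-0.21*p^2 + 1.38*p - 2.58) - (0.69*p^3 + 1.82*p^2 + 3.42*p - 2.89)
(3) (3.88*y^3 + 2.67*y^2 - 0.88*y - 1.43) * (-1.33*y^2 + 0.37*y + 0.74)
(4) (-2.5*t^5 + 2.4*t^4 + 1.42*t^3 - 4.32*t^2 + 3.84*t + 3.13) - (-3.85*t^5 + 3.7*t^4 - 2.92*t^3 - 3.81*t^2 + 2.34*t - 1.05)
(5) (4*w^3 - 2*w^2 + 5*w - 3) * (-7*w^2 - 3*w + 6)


(1) = 24*u^3 - 4*u^2 - 16*u + 12
(2) = -0.69*p^3 - 2.03*p^2 - 2.04*p + 0.31
(3) = -5.1604*y^5 - 2.1155*y^4 + 5.0295*y^3 + 3.5521*y^2 - 1.1803*y - 1.0582
(4) = 1.35*t^5 - 1.3*t^4 + 4.34*t^3 - 0.51*t^2 + 1.5*t + 4.18
(5) = -28*w^5 + 2*w^4 - 5*w^3 - 6*w^2 + 39*w - 18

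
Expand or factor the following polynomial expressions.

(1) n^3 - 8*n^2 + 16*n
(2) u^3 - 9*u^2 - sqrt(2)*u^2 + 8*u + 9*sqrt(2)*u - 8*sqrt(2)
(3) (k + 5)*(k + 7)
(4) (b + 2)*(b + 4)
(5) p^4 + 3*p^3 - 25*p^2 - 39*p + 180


(1) = n*(n - 4)^2
(2) = (u - 8)*(u - 1)*(u - sqrt(2))
(3) = k^2 + 12*k + 35
(4) = b^2 + 6*b + 8
(5) = (p - 3)^2*(p + 4)*(p + 5)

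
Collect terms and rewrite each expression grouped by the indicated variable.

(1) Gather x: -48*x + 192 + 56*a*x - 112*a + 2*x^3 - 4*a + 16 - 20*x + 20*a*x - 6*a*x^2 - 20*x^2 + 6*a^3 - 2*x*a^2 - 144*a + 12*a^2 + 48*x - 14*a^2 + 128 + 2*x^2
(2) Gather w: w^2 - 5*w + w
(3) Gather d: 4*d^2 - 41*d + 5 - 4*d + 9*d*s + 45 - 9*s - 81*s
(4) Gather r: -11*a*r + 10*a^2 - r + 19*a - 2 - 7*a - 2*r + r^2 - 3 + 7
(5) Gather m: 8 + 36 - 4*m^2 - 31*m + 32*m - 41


(1) = 6*a^3 - 2*a^2 - 260*a + 2*x^3 + x^2*(-6*a - 18) + x*(-2*a^2 + 76*a - 20) + 336
(2) = w^2 - 4*w
(3) = 4*d^2 + d*(9*s - 45) - 90*s + 50
(4) = 10*a^2 + 12*a + r^2 + r*(-11*a - 3) + 2
(5) = -4*m^2 + m + 3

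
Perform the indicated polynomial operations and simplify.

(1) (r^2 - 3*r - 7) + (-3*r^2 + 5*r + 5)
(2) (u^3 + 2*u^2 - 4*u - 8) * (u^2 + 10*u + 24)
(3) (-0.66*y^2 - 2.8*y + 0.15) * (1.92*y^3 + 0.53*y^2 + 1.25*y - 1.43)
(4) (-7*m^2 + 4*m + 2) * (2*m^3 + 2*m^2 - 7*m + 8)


(1) = -2*r^2 + 2*r - 2
(2) = u^5 + 12*u^4 + 40*u^3 - 176*u - 192
(3) = -1.2672*y^5 - 5.7258*y^4 - 2.021*y^3 - 2.4767*y^2 + 4.1915*y - 0.2145
(4) = -14*m^5 - 6*m^4 + 61*m^3 - 80*m^2 + 18*m + 16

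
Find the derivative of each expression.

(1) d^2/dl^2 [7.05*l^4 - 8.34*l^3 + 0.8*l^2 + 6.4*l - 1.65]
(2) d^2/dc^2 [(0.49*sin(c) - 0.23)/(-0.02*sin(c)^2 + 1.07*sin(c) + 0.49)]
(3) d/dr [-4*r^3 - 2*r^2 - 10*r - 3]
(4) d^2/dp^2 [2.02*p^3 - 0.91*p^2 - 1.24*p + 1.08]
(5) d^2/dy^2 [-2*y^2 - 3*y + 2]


(1) = 84.6*l^2 - 50.04*l + 1.6
(2) = (-0.000196*sin(c)^5 - 0.010118*sin(c)^4 - 0.043186*sin(c)^3 + 0.528698*sin(c)^2 - 0.179894*sin(c) - 1.044976)/(-0.02*sin(c)^2 + 1.07*sin(c) + 0.49)^3
(3) = -12*r^2 - 4*r - 10
(4) = 12.12*p - 1.82
(5) = -4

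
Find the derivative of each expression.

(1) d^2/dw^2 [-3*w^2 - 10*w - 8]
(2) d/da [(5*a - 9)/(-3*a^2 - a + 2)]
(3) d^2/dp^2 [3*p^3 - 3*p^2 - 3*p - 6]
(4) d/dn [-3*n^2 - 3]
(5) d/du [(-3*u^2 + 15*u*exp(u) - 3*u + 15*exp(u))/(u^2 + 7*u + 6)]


(1) = -6
(2) = (-15*a^2 - 5*a + (5*a - 9)*(6*a + 1) + 10)/(3*a^2 + a - 2)^2
(3) = 18*p - 6
(4) = -6*n
(5) = 3*(5*u*exp(u) + 25*exp(u) - 6)/(u^2 + 12*u + 36)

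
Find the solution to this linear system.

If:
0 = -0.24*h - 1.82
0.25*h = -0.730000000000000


Then:
No Solution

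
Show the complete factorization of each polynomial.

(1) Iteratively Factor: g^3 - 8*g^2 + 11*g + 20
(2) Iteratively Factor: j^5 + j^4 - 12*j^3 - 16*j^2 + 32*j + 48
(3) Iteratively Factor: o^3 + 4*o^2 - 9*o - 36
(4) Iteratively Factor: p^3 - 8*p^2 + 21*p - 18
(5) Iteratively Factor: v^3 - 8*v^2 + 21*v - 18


(1) = (g - 4)*(g^2 - 4*g - 5) = (g - 5)*(g - 4)*(g + 1)
(2) = (j - 3)*(j^4 + 4*j^3 - 16*j - 16) = (j - 3)*(j + 2)*(j^3 + 2*j^2 - 4*j - 8) = (j - 3)*(j + 2)^2*(j^2 - 4) = (j - 3)*(j + 2)^3*(j - 2)
(3) = (o + 4)*(o^2 - 9) = (o - 3)*(o + 4)*(o + 3)
(4) = (p - 3)*(p^2 - 5*p + 6) = (p - 3)^2*(p - 2)
(5) = (v - 3)*(v^2 - 5*v + 6) = (v - 3)^2*(v - 2)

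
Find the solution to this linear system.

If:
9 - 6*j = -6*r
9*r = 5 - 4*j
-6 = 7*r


Then:
No Solution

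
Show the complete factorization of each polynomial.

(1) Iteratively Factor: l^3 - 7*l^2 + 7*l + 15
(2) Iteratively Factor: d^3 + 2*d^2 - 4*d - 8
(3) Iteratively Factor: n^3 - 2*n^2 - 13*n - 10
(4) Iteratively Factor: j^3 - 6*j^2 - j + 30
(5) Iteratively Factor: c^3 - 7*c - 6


(1) = (l - 3)*(l^2 - 4*l - 5) = (l - 5)*(l - 3)*(l + 1)
(2) = (d + 2)*(d^2 - 4) = (d + 2)^2*(d - 2)
(3) = (n + 1)*(n^2 - 3*n - 10) = (n - 5)*(n + 1)*(n + 2)
(4) = (j + 2)*(j^2 - 8*j + 15) = (j - 3)*(j + 2)*(j - 5)
(5) = (c + 1)*(c^2 - c - 6) = (c + 1)*(c + 2)*(c - 3)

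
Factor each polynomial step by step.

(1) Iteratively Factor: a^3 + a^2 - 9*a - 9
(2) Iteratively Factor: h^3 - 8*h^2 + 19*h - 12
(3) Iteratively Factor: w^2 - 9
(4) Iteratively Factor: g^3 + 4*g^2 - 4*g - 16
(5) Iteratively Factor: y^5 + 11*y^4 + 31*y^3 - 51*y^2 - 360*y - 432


(1) = (a + 3)*(a^2 - 2*a - 3) = (a - 3)*(a + 3)*(a + 1)
(2) = (h - 1)*(h^2 - 7*h + 12) = (h - 3)*(h - 1)*(h - 4)
(3) = (w - 3)*(w + 3)
(4) = (g + 2)*(g^2 + 2*g - 8) = (g + 2)*(g + 4)*(g - 2)
(5) = (y + 4)*(y^4 + 7*y^3 + 3*y^2 - 63*y - 108) = (y - 3)*(y + 4)*(y^3 + 10*y^2 + 33*y + 36) = (y - 3)*(y + 4)^2*(y^2 + 6*y + 9) = (y - 3)*(y + 3)*(y + 4)^2*(y + 3)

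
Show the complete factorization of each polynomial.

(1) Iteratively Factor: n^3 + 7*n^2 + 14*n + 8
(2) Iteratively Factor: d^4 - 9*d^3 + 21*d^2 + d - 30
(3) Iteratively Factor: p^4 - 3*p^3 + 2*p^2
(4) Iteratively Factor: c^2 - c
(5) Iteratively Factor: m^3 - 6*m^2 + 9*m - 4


(1) = (n + 1)*(n^2 + 6*n + 8) = (n + 1)*(n + 4)*(n + 2)
(2) = (d + 1)*(d^3 - 10*d^2 + 31*d - 30) = (d - 3)*(d + 1)*(d^2 - 7*d + 10) = (d - 3)*(d - 2)*(d + 1)*(d - 5)
(3) = (p)*(p^3 - 3*p^2 + 2*p) = p*(p - 2)*(p^2 - p) = p*(p - 2)*(p - 1)*(p)
(4) = (c - 1)*(c)
(5) = (m - 4)*(m^2 - 2*m + 1) = (m - 4)*(m - 1)*(m - 1)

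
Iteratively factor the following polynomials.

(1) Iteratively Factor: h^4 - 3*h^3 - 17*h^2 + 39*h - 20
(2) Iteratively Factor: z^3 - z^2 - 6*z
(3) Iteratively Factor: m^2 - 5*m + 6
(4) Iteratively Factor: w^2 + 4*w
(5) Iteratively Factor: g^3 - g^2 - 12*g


(1) = (h - 5)*(h^3 + 2*h^2 - 7*h + 4) = (h - 5)*(h + 4)*(h^2 - 2*h + 1) = (h - 5)*(h - 1)*(h + 4)*(h - 1)
(2) = (z + 2)*(z^2 - 3*z) = z*(z + 2)*(z - 3)
(3) = (m - 2)*(m - 3)
(4) = (w + 4)*(w)
(5) = (g)*(g^2 - g - 12) = g*(g - 4)*(g + 3)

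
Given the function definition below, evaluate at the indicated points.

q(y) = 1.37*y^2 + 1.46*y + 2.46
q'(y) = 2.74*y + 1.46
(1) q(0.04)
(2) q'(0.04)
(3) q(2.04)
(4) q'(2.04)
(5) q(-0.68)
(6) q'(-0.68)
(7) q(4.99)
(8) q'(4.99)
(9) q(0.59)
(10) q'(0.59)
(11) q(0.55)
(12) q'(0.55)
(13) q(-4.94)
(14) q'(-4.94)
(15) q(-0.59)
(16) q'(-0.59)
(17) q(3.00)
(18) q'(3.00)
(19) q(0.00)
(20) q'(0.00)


(1) = 2.52
(2) = 1.57
(3) = 11.14
(4) = 7.05
(5) = 2.10
(6) = -0.40
(7) = 43.86
(8) = 15.13
(9) = 3.80
(10) = 3.08
(11) = 3.68
(12) = 2.97
(13) = 28.68
(14) = -12.08
(15) = 2.08
(16) = -0.16
(17) = 19.17
(18) = 9.68
(19) = 2.46
(20) = 1.46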